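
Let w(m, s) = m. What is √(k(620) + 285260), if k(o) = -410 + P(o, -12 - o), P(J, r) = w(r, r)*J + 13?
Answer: 13*I*√633 ≈ 327.07*I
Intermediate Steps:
P(J, r) = 13 + J*r (P(J, r) = r*J + 13 = J*r + 13 = 13 + J*r)
k(o) = -397 + o*(-12 - o) (k(o) = -410 + (13 + o*(-12 - o)) = -397 + o*(-12 - o))
√(k(620) + 285260) = √((-397 - 1*620*(12 + 620)) + 285260) = √((-397 - 1*620*632) + 285260) = √((-397 - 391840) + 285260) = √(-392237 + 285260) = √(-106977) = 13*I*√633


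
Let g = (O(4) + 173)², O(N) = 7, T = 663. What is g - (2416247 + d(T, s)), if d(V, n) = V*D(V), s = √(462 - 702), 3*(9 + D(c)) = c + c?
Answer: -2670926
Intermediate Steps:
D(c) = -9 + 2*c/3 (D(c) = -9 + (c + c)/3 = -9 + (2*c)/3 = -9 + 2*c/3)
s = 4*I*√15 (s = √(-240) = 4*I*√15 ≈ 15.492*I)
d(V, n) = V*(-9 + 2*V/3)
g = 32400 (g = (7 + 173)² = 180² = 32400)
g - (2416247 + d(T, s)) = 32400 - (2416247 + (⅓)*663*(-27 + 2*663)) = 32400 - (2416247 + (⅓)*663*(-27 + 1326)) = 32400 - (2416247 + (⅓)*663*1299) = 32400 - (2416247 + 287079) = 32400 - 1*2703326 = 32400 - 2703326 = -2670926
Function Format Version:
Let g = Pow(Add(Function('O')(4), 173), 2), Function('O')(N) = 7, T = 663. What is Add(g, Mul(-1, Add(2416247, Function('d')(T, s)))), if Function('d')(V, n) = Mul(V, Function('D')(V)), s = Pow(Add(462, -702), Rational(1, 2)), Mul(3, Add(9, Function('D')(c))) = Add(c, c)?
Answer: -2670926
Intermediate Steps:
Function('D')(c) = Add(-9, Mul(Rational(2, 3), c)) (Function('D')(c) = Add(-9, Mul(Rational(1, 3), Add(c, c))) = Add(-9, Mul(Rational(1, 3), Mul(2, c))) = Add(-9, Mul(Rational(2, 3), c)))
s = Mul(4, I, Pow(15, Rational(1, 2))) (s = Pow(-240, Rational(1, 2)) = Mul(4, I, Pow(15, Rational(1, 2))) ≈ Mul(15.492, I))
Function('d')(V, n) = Mul(V, Add(-9, Mul(Rational(2, 3), V)))
g = 32400 (g = Pow(Add(7, 173), 2) = Pow(180, 2) = 32400)
Add(g, Mul(-1, Add(2416247, Function('d')(T, s)))) = Add(32400, Mul(-1, Add(2416247, Mul(Rational(1, 3), 663, Add(-27, Mul(2, 663)))))) = Add(32400, Mul(-1, Add(2416247, Mul(Rational(1, 3), 663, Add(-27, 1326))))) = Add(32400, Mul(-1, Add(2416247, Mul(Rational(1, 3), 663, 1299)))) = Add(32400, Mul(-1, Add(2416247, 287079))) = Add(32400, Mul(-1, 2703326)) = Add(32400, -2703326) = -2670926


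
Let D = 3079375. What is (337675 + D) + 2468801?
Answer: 5885851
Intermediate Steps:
(337675 + D) + 2468801 = (337675 + 3079375) + 2468801 = 3417050 + 2468801 = 5885851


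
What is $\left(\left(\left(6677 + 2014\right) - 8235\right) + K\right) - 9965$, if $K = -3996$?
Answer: $-13505$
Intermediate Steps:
$\left(\left(\left(6677 + 2014\right) - 8235\right) + K\right) - 9965 = \left(\left(\left(6677 + 2014\right) - 8235\right) - 3996\right) - 9965 = \left(\left(8691 - 8235\right) - 3996\right) - 9965 = \left(456 - 3996\right) - 9965 = -3540 - 9965 = -13505$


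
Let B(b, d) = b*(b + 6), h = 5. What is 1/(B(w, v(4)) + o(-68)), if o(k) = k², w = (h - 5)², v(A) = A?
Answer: 1/4624 ≈ 0.00021626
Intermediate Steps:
w = 0 (w = (5 - 5)² = 0² = 0)
B(b, d) = b*(6 + b)
1/(B(w, v(4)) + o(-68)) = 1/(0*(6 + 0) + (-68)²) = 1/(0*6 + 4624) = 1/(0 + 4624) = 1/4624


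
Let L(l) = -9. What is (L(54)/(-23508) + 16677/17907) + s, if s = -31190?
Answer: -486269637243/15591028 ≈ -31189.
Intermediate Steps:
(L(54)/(-23508) + 16677/17907) + s = (-9/(-23508) + 16677/17907) - 31190 = (-9*(-1/23508) + 16677*(1/17907)) - 31190 = (1/2612 + 5559/5969) - 31190 = 14526077/15591028 - 31190 = -486269637243/15591028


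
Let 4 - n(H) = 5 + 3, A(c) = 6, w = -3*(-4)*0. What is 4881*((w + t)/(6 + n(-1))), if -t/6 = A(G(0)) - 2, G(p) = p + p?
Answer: -58572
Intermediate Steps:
G(p) = 2*p
w = 0 (w = 12*0 = 0)
n(H) = -4 (n(H) = 4 - (5 + 3) = 4 - 1*8 = 4 - 8 = -4)
t = -24 (t = -6*(6 - 2) = -6*4 = -24)
4881*((w + t)/(6 + n(-1))) = 4881*((0 - 24)/(6 - 4)) = 4881*(-24/2) = 4881*(-24*½) = 4881*(-12) = -58572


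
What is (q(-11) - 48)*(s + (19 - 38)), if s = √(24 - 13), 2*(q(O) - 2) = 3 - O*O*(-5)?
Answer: -4902 + 258*√11 ≈ -4046.3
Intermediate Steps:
q(O) = 7/2 + 5*O²/2 (q(O) = 2 + (3 - O*O*(-5))/2 = 2 + (3 - O²*(-5))/2 = 2 + (3 - (-5)*O²)/2 = 2 + (3 + 5*O²)/2 = 2 + (3/2 + 5*O²/2) = 7/2 + 5*O²/2)
s = √11 ≈ 3.3166
(q(-11) - 48)*(s + (19 - 38)) = ((7/2 + (5/2)*(-11)²) - 48)*(√11 + (19 - 38)) = ((7/2 + (5/2)*121) - 48)*(√11 - 19) = ((7/2 + 605/2) - 48)*(-19 + √11) = (306 - 48)*(-19 + √11) = 258*(-19 + √11) = -4902 + 258*√11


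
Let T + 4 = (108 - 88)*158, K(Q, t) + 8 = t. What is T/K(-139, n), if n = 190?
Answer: 1578/91 ≈ 17.341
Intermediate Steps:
K(Q, t) = -8 + t
T = 3156 (T = -4 + (108 - 88)*158 = -4 + 20*158 = -4 + 3160 = 3156)
T/K(-139, n) = 3156/(-8 + 190) = 3156/182 = 3156*(1/182) = 1578/91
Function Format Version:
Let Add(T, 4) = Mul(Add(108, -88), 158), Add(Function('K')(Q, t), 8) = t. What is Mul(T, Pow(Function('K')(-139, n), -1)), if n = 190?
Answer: Rational(1578, 91) ≈ 17.341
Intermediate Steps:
Function('K')(Q, t) = Add(-8, t)
T = 3156 (T = Add(-4, Mul(Add(108, -88), 158)) = Add(-4, Mul(20, 158)) = Add(-4, 3160) = 3156)
Mul(T, Pow(Function('K')(-139, n), -1)) = Mul(3156, Pow(Add(-8, 190), -1)) = Mul(3156, Pow(182, -1)) = Mul(3156, Rational(1, 182)) = Rational(1578, 91)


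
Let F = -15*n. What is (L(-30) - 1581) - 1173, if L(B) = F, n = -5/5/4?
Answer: -11001/4 ≈ -2750.3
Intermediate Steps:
n = -¼ (n = -5*⅕*(¼) = -1*¼ = -¼ ≈ -0.25000)
F = 15/4 (F = -15*(-¼) = 15/4 ≈ 3.7500)
L(B) = 15/4
(L(-30) - 1581) - 1173 = (15/4 - 1581) - 1173 = -6309/4 - 1173 = -11001/4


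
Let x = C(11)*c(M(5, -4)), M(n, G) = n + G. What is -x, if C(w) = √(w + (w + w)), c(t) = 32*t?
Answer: -32*√33 ≈ -183.83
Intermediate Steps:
M(n, G) = G + n
C(w) = √3*√w (C(w) = √(w + 2*w) = √(3*w) = √3*√w)
x = 32*√33 (x = (√3*√11)*(32*(-4 + 5)) = √33*(32*1) = √33*32 = 32*√33 ≈ 183.83)
-x = -32*√33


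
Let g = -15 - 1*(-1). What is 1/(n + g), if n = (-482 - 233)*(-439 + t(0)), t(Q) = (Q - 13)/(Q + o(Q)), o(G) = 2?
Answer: 2/637037 ≈ 3.1395e-6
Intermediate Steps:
t(Q) = (-13 + Q)/(2 + Q) (t(Q) = (Q - 13)/(Q + 2) = (-13 + Q)/(2 + Q))
g = -14 (g = -15 + 1 = -14)
n = 637065/2 (n = (-482 - 233)*(-439 + (-13 + 0)/(2 + 0)) = -715*(-439 - 13/2) = -715*(-891/2) = 637065/2 ≈ 3.1853e+5)
1/(n + g) = 1/(637065/2 - 14) = 1/(637037/2) = 2/637037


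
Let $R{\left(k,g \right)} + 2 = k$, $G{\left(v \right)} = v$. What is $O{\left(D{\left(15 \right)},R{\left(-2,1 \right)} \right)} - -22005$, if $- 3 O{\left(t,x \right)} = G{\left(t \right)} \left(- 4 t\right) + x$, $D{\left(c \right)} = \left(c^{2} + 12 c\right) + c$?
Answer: $\frac{771619}{3} \approx 2.5721 \cdot 10^{5}$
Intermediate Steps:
$R{\left(k,g \right)} = -2 + k$
$D{\left(c \right)} = c^{2} + 13 c$
$O{\left(t,x \right)} = - \frac{x}{3} + \frac{4 t^{2}}{3}$ ($O{\left(t,x \right)} = - \frac{t \left(- 4 t\right) + x}{3} = - \frac{- 4 t^{2} + x}{3} = - \frac{x - 4 t^{2}}{3} = - \frac{x}{3} + \frac{4 t^{2}}{3}$)
$O{\left(D{\left(15 \right)},R{\left(-2,1 \right)} \right)} - -22005 = \left(- \frac{-2 - 2}{3} + \frac{4 \left(15 \left(13 + 15\right)\right)^{2}}{3}\right) - -22005 = \left(\left(- \frac{1}{3}\right) \left(-4\right) + \frac{4 \left(15 \cdot 28\right)^{2}}{3}\right) + 22005 = \left(\frac{4}{3} + \frac{4 \cdot 420^{2}}{3}\right) + 22005 = \left(\frac{4}{3} + \frac{4}{3} \cdot 176400\right) + 22005 = \left(\frac{4}{3} + 235200\right) + 22005 = \frac{705604}{3} + 22005 = \frac{771619}{3}$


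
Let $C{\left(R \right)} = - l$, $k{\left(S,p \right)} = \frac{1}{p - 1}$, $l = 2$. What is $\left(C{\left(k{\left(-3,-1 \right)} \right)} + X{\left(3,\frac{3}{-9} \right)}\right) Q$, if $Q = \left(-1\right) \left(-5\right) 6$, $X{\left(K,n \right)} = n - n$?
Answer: $-60$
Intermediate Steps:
$k{\left(S,p \right)} = \frac{1}{-1 + p}$
$X{\left(K,n \right)} = 0$
$Q = 30$ ($Q = 5 \cdot 6 = 30$)
$C{\left(R \right)} = -2$ ($C{\left(R \right)} = \left(-1\right) 2 = -2$)
$\left(C{\left(k{\left(-3,-1 \right)} \right)} + X{\left(3,\frac{3}{-9} \right)}\right) Q = \left(-2 + 0\right) 30 = \left(-2\right) 30 = -60$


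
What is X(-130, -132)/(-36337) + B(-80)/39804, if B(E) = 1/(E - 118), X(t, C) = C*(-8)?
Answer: -8322575089/286378873704 ≈ -0.029061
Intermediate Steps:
X(t, C) = -8*C
B(E) = 1/(-118 + E)
X(-130, -132)/(-36337) + B(-80)/39804 = -8*(-132)/(-36337) + 1/(-118 - 80*39804) = 1056*(-1/36337) + (1/39804)/(-198) = -1056/36337 - 1/198*1/39804 = -1056/36337 - 1/7881192 = -8322575089/286378873704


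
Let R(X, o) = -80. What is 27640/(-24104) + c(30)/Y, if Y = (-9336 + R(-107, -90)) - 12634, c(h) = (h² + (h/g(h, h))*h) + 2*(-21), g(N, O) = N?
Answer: -13143049/11072775 ≈ -1.1870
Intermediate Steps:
c(h) = -42 + h + h² (c(h) = (h² + (h/h)*h) + 2*(-21) = (h² + 1*h) - 42 = (h² + h) - 42 = (h + h²) - 42 = -42 + h + h²)
Y = -22050 (Y = (-9336 - 80) - 12634 = -9416 - 12634 = -22050)
27640/(-24104) + c(30)/Y = 27640/(-24104) + (-42 + 30 + 30²)/(-22050) = 27640*(-1/24104) + (-42 + 30 + 900)*(-1/22050) = -3455/3013 + 888*(-1/22050) = -3455/3013 - 148/3675 = -13143049/11072775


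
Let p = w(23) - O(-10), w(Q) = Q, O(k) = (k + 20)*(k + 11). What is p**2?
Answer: 169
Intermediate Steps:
O(k) = (11 + k)*(20 + k) (O(k) = (20 + k)*(11 + k) = (11 + k)*(20 + k))
p = 13 (p = 23 - (220 + (-10)**2 + 31*(-10)) = 23 - (220 + 100 - 310) = 23 - 1*10 = 23 - 10 = 13)
p**2 = 13**2 = 169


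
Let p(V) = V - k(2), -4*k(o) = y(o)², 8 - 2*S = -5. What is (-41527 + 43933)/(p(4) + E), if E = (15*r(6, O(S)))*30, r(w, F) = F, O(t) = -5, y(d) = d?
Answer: -2406/2245 ≈ -1.0717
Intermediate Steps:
S = 13/2 (S = 4 - ½*(-5) = 4 + 5/2 = 13/2 ≈ 6.5000)
k(o) = -o²/4
E = -2250 (E = (15*(-5))*30 = -75*30 = -2250)
p(V) = 1 + V (p(V) = V - (-1)*2²/4 = V - (-1)*4/4 = V - 1*(-1) = V + 1 = 1 + V)
(-41527 + 43933)/(p(4) + E) = (-41527 + 43933)/((1 + 4) - 2250) = 2406/(5 - 2250) = 2406/(-2245) = 2406*(-1/2245) = -2406/2245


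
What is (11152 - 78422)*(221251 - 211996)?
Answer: -622583850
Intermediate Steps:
(11152 - 78422)*(221251 - 211996) = -67270*9255 = -622583850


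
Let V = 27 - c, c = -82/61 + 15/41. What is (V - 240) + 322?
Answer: 275056/2501 ≈ 109.98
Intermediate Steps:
c = -2447/2501 (c = -82*1/61 + 15*(1/41) = -82/61 + 15/41 = -2447/2501 ≈ -0.97841)
V = 69974/2501 (V = 27 - 1*(-2447/2501) = 27 + 2447/2501 = 69974/2501 ≈ 27.978)
(V - 240) + 322 = (69974/2501 - 240) + 322 = -530266/2501 + 322 = 275056/2501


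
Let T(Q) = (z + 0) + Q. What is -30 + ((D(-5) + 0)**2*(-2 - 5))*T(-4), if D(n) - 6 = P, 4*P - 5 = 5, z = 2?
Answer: 1963/2 ≈ 981.50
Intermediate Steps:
P = 5/2 (P = 5/4 + (1/4)*5 = 5/4 + 5/4 = 5/2 ≈ 2.5000)
T(Q) = 2 + Q (T(Q) = (2 + 0) + Q = 2 + Q)
D(n) = 17/2 (D(n) = 6 + 5/2 = 17/2)
-30 + ((D(-5) + 0)**2*(-2 - 5))*T(-4) = -30 + ((17/2 + 0)**2*(-2 - 5))*(2 - 4) = -30 + ((17/2)**2*(-7))*(-2) = -30 + ((289/4)*(-7))*(-2) = -30 - 2023/4*(-2) = -30 + 2023/2 = 1963/2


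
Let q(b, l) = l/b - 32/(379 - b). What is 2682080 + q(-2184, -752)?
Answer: 1876648926106/699699 ≈ 2.6821e+6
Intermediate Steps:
q(b, l) = -32/(379 - b) + l/b
2682080 + q(-2184, -752) = 2682080 + (-379*(-752) + 32*(-2184) - 2184*(-752))/((-2184)*(-379 - 2184)) = 2682080 - 1/2184*(285008 - 69888 + 1642368)/(-2563) = 2682080 - 1/2184*(-1/2563)*1857488 = 2682080 + 232186/699699 = 1876648926106/699699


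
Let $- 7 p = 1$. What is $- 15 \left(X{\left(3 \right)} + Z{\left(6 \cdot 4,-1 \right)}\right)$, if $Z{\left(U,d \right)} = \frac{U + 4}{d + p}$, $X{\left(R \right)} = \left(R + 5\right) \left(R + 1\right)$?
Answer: $- \frac{225}{2} \approx -112.5$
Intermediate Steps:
$X{\left(R \right)} = \left(1 + R\right) \left(5 + R\right)$ ($X{\left(R \right)} = \left(5 + R\right) \left(1 + R\right) = \left(1 + R\right) \left(5 + R\right)$)
$p = - \frac{1}{7}$ ($p = \left(- \frac{1}{7}\right) 1 = - \frac{1}{7} \approx -0.14286$)
$Z{\left(U,d \right)} = \frac{4 + U}{- \frac{1}{7} + d}$ ($Z{\left(U,d \right)} = \frac{U + 4}{d - \frac{1}{7}} = \frac{4 + U}{- \frac{1}{7} + d}$)
$- 15 \left(X{\left(3 \right)} + Z{\left(6 \cdot 4,-1 \right)}\right) = - 15 \left(\left(5 + 3^{2} + 6 \cdot 3\right) + \frac{7 \left(4 + 6 \cdot 4\right)}{-1 + 7 \left(-1\right)}\right) = - 15 \left(\left(5 + 9 + 18\right) + \frac{7 \left(4 + 24\right)}{-1 - 7}\right) = - 15 \left(32 + 7 \frac{1}{-8} \cdot 28\right) = - 15 \left(32 + 7 \left(- \frac{1}{8}\right) 28\right) = - 15 \left(32 - \frac{49}{2}\right) = \left(-15\right) \frac{15}{2} = - \frac{225}{2}$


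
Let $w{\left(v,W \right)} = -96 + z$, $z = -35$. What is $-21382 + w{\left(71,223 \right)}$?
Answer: $-21513$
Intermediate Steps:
$w{\left(v,W \right)} = -131$ ($w{\left(v,W \right)} = -96 - 35 = -131$)
$-21382 + w{\left(71,223 \right)} = -21382 - 131 = -21513$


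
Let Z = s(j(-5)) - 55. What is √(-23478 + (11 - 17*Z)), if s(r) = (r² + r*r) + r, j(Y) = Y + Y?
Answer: I*√25762 ≈ 160.51*I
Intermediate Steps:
j(Y) = 2*Y
s(r) = r + 2*r² (s(r) = (r² + r²) + r = 2*r² + r = r + 2*r²)
Z = 135 (Z = (2*(-5))*(1 + 2*(2*(-5))) - 55 = -10*(1 + 2*(-10)) - 55 = -10*(1 - 20) - 55 = -10*(-19) - 55 = 190 - 55 = 135)
√(-23478 + (11 - 17*Z)) = √(-23478 + (11 - 17*135)) = √(-23478 + (11 - 2295)) = √(-23478 - 2284) = √(-25762) = I*√25762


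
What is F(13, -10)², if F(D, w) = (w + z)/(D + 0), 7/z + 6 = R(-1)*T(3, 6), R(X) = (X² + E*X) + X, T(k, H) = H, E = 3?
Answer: 361/576 ≈ 0.62674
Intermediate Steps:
R(X) = X² + 4*X (R(X) = (X² + 3*X) + X = X² + 4*X)
z = -7/24 (z = 7/(-6 - (4 - 1)*6) = 7/(-6 - 1*3*6) = 7/(-6 - 3*6) = 7/(-6 - 18) = 7/(-24) = 7*(-1/24) = -7/24 ≈ -0.29167)
F(D, w) = (-7/24 + w)/D (F(D, w) = (w - 7/24)/(D + 0) = (-7/24 + w)/D)
F(13, -10)² = ((-7/24 - 10)/13)² = ((1/13)*(-247/24))² = (-19/24)² = 361/576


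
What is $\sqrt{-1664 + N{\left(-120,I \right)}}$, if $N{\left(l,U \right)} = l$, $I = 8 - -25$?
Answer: $2 i \sqrt{446} \approx 42.237 i$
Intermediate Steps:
$I = 33$ ($I = 8 + 25 = 33$)
$\sqrt{-1664 + N{\left(-120,I \right)}} = \sqrt{-1664 - 120} = \sqrt{-1784} = 2 i \sqrt{446}$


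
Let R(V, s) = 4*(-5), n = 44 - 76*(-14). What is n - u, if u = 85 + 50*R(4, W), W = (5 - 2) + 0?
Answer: 2023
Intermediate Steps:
n = 1108 (n = 44 + 1064 = 1108)
W = 3 (W = 3 + 0 = 3)
R(V, s) = -20
u = -915 (u = 85 + 50*(-20) = 85 - 1000 = -915)
n - u = 1108 - 1*(-915) = 1108 + 915 = 2023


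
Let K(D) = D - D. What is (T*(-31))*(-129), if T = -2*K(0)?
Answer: 0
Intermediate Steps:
K(D) = 0
T = 0 (T = -2*0 = 0)
(T*(-31))*(-129) = (0*(-31))*(-129) = 0*(-129) = 0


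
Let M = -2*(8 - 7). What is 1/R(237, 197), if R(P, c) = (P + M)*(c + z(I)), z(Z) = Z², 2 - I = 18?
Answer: 1/106455 ≈ 9.3936e-6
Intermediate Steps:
I = -16 (I = 2 - 1*18 = 2 - 18 = -16)
M = -2 (M = -2*1 = -2)
R(P, c) = (-2 + P)*(256 + c) (R(P, c) = (P - 2)*(c + (-16)²) = (-2 + P)*(c + 256) = (-2 + P)*(256 + c))
1/R(237, 197) = 1/(-512 - 2*197 + 256*237 + 237*197) = 1/(-512 - 394 + 60672 + 46689) = 1/106455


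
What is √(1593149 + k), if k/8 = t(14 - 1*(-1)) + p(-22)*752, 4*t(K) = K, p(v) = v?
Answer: √1460827 ≈ 1208.6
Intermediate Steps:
t(K) = K/4
k = -132322 (k = 8*((14 - 1*(-1))/4 - 22*752) = 8*((14 + 1)/4 - 16544) = 8*((¼)*15 - 16544) = 8*(15/4 - 16544) = 8*(-66161/4) = -132322)
√(1593149 + k) = √(1593149 - 132322) = √1460827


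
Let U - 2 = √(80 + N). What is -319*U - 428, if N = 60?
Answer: -1066 - 638*√35 ≈ -4840.5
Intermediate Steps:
U = 2 + 2*√35 (U = 2 + √(80 + 60) = 2 + √140 = 2 + 2*√35 ≈ 13.832)
-319*U - 428 = -319*(2 + 2*√35) - 428 = (-638 - 638*√35) - 428 = -1066 - 638*√35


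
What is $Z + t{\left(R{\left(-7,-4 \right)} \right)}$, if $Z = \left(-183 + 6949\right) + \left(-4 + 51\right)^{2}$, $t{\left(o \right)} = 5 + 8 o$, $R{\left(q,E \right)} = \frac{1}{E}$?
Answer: $8978$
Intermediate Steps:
$Z = 8975$ ($Z = 6766 + 47^{2} = 6766 + 2209 = 8975$)
$Z + t{\left(R{\left(-7,-4 \right)} \right)} = 8975 + \left(5 + \frac{8}{-4}\right) = 8975 + \left(5 + 8 \left(- \frac{1}{4}\right)\right) = 8975 + \left(5 - 2\right) = 8975 + 3 = 8978$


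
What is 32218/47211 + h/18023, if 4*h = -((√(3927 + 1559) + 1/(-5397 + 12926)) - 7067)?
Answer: 9999642052943/12812609058474 - √5486/72092 ≈ 0.77943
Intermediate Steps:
h = 26603721/15058 - √5486/4 (h = (-((√(3927 + 1559) + 1/(-5397 + 12926)) - 7067))/4 = (-((√5486 + 1/7529) - 7067))/4 = (-((1/7529 + √5486) - 7067))/4 = (-(-53207442/7529 + √5486))/4 = (53207442/7529 - √5486)/4 = 26603721/15058 - √5486/4 ≈ 1748.2)
32218/47211 + h/18023 = 32218/47211 + (26603721/15058 - √5486/4)/18023 = 32218*(1/47211) + (26603721/15058 - √5486/4)*(1/18023) = 32218/47211 + (26603721/271390334 - √5486/72092) = 9999642052943/12812609058474 - √5486/72092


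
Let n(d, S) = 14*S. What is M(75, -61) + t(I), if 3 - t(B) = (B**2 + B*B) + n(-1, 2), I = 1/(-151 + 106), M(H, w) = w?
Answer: -174152/2025 ≈ -86.001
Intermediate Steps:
I = -1/45 (I = 1/(-45) = -1/45 ≈ -0.022222)
t(B) = -25 - 2*B**2 (t(B) = 3 - ((B**2 + B*B) + 14*2) = 3 - ((B**2 + B**2) + 28) = 3 - (2*B**2 + 28) = 3 - (28 + 2*B**2) = 3 + (-28 - 2*B**2) = -25 - 2*B**2)
M(75, -61) + t(I) = -61 + (-25 - 2*(-1/45)**2) = -61 + (-25 - 2*1/2025) = -61 + (-25 - 2/2025) = -61 - 50627/2025 = -174152/2025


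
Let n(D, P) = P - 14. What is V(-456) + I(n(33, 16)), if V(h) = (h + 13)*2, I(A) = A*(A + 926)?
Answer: 970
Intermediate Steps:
n(D, P) = -14 + P
I(A) = A*(926 + A)
V(h) = 26 + 2*h (V(h) = (13 + h)*2 = 26 + 2*h)
V(-456) + I(n(33, 16)) = (26 + 2*(-456)) + (-14 + 16)*(926 + (-14 + 16)) = (26 - 912) + 2*(926 + 2) = -886 + 2*928 = -886 + 1856 = 970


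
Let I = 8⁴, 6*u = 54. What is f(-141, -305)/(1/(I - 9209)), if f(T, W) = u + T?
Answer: 674916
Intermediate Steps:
u = 9 (u = (⅙)*54 = 9)
I = 4096
f(T, W) = 9 + T
f(-141, -305)/(1/(I - 9209)) = (9 - 141)/(1/(4096 - 9209)) = -132/(1/(-5113)) = -132/(-1/5113) = -132*(-5113) = 674916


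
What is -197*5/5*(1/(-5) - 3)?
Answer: 3152/5 ≈ 630.40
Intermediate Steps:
-197*5/5*(1/(-5) - 3) = -197*5*(1/5)*(-1/5 - 3) = -197*(-16)/5 = -197*(-16/5) = 3152/5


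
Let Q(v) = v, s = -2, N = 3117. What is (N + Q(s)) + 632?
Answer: 3747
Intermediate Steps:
(N + Q(s)) + 632 = (3117 - 2) + 632 = 3115 + 632 = 3747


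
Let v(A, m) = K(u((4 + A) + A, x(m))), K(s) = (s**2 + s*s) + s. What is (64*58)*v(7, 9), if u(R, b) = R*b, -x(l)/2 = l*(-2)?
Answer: 3119772672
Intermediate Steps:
x(l) = 4*l (x(l) = -2*l*(-2) = -(-4)*l = 4*l)
K(s) = s + 2*s**2 (K(s) = (s**2 + s**2) + s = 2*s**2 + s = s + 2*s**2)
v(A, m) = 4*m*(1 + 8*m*(4 + 2*A))*(4 + 2*A) (v(A, m) = (((4 + A) + A)*(4*m))*(1 + 2*(((4 + A) + A)*(4*m))) = ((4 + 2*A)*(4*m))*(1 + 2*((4 + 2*A)*(4*m))) = (4*m*(4 + 2*A))*(1 + 2*(4*m*(4 + 2*A))) = (4*m*(4 + 2*A))*(1 + 8*m*(4 + 2*A)) = 4*m*(1 + 8*m*(4 + 2*A))*(4 + 2*A))
(64*58)*v(7, 9) = (64*58)*(8*9*(1 + 16*9*(2 + 7))*(2 + 7)) = 3712*(8*9*(1 + 16*9*9)*9) = 3712*(8*9*(1 + 1296)*9) = 3712*(8*9*1297*9) = 3712*840456 = 3119772672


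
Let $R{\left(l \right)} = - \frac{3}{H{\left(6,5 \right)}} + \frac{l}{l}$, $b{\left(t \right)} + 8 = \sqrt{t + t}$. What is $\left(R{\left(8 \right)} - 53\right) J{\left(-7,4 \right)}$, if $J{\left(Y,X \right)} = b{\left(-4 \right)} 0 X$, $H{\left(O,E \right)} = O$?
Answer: $0$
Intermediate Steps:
$b{\left(t \right)} = -8 + \sqrt{2} \sqrt{t}$ ($b{\left(t \right)} = -8 + \sqrt{t + t} = -8 + \sqrt{2 t} = -8 + \sqrt{2} \sqrt{t}$)
$R{\left(l \right)} = \frac{1}{2}$ ($R{\left(l \right)} = - \frac{3}{6} + \frac{l}{l} = \left(-3\right) \frac{1}{6} + 1 = - \frac{1}{2} + 1 = \frac{1}{2}$)
$J{\left(Y,X \right)} = 0$ ($J{\left(Y,X \right)} = \left(-8 + \sqrt{2} \sqrt{-4}\right) 0 X = \left(-8 + \sqrt{2} \cdot 2 i\right) 0 X = \left(-8 + 2 i \sqrt{2}\right) 0 X = 0 X = 0$)
$\left(R{\left(8 \right)} - 53\right) J{\left(-7,4 \right)} = \left(\frac{1}{2} - 53\right) 0 = \left(- \frac{105}{2}\right) 0 = 0$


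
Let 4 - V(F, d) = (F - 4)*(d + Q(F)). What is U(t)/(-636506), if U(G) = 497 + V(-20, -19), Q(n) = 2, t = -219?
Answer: -93/636506 ≈ -0.00014611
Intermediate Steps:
V(F, d) = 4 - (-4 + F)*(2 + d) (V(F, d) = 4 - (F - 4)*(d + 2) = 4 - (-4 + F)*(2 + d))
U(G) = 93 (U(G) = 497 + (12 - 2*(-20) + 4*(-19) - 1*(-20)*(-19)) = 497 + (12 + 40 - 76 - 380) = 497 - 404 = 93)
U(t)/(-636506) = 93/(-636506) = 93*(-1/636506) = -93/636506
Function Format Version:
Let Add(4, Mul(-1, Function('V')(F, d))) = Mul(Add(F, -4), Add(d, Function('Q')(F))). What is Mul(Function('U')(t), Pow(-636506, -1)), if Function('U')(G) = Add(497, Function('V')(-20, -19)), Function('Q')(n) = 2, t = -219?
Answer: Rational(-93, 636506) ≈ -0.00014611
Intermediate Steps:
Function('V')(F, d) = Add(4, Mul(-1, Add(-4, F), Add(2, d))) (Function('V')(F, d) = Add(4, Mul(-1, Mul(Add(F, -4), Add(d, 2)))) = Add(4, Mul(-1, Mul(Add(-4, F), Add(2, d)))) = Add(4, Mul(-1, Add(-4, F), Add(2, d))))
Function('U')(G) = 93 (Function('U')(G) = Add(497, Add(12, Mul(-2, -20), Mul(4, -19), Mul(-1, -20, -19))) = Add(497, Add(12, 40, -76, -380)) = Add(497, -404) = 93)
Mul(Function('U')(t), Pow(-636506, -1)) = Mul(93, Pow(-636506, -1)) = Mul(93, Rational(-1, 636506)) = Rational(-93, 636506)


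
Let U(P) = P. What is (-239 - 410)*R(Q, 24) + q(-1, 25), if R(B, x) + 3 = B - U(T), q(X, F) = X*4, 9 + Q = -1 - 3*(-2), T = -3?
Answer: 2592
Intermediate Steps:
Q = -4 (Q = -9 + (-1 - 3*(-2)) = -9 + (-1 + 6) = -9 + 5 = -4)
q(X, F) = 4*X
R(B, x) = B (R(B, x) = -3 + (B - 1*(-3)) = -3 + (B + 3) = -3 + (3 + B) = B)
(-239 - 410)*R(Q, 24) + q(-1, 25) = (-239 - 410)*(-4) + 4*(-1) = -649*(-4) - 4 = 2596 - 4 = 2592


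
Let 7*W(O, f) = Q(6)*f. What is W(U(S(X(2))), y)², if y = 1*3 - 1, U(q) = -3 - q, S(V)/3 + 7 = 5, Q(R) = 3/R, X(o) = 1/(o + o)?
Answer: 1/49 ≈ 0.020408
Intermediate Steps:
X(o) = 1/(2*o)
S(V) = -6 (S(V) = -21 + 3*5 = -21 + 15 = -6)
y = 2 (y = 3 - 1 = 2)
W(O, f) = f/14 (W(O, f) = ((3/6)*f)/7 = ((3*(⅙))*f)/7 = (f/2)/7 = f/14)
W(U(S(X(2))), y)² = ((1/14)*2)² = (⅐)² = 1/49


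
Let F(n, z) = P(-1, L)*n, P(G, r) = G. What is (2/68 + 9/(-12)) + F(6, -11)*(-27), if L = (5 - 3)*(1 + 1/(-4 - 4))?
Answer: 10967/68 ≈ 161.28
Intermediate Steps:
L = 7/4 (L = 2*(1 + 1/(-8)) = 2*(1 - 1/8) = 2*(7/8) = 7/4 ≈ 1.7500)
F(n, z) = -n
(2/68 + 9/(-12)) + F(6, -11)*(-27) = (2/68 + 9/(-12)) - 1*6*(-27) = (2*(1/68) + 9*(-1/12)) - 6*(-27) = (1/34 - 3/4) + 162 = -49/68 + 162 = 10967/68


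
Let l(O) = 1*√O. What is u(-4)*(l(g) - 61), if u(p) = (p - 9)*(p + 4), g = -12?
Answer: 0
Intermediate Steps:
u(p) = (-9 + p)*(4 + p)
l(O) = √O
u(-4)*(l(g) - 61) = (-36 + (-4)² - 5*(-4))*(√(-12) - 61) = (-36 + 16 + 20)*(2*I*√3 - 61) = 0*(-61 + 2*I*√3) = 0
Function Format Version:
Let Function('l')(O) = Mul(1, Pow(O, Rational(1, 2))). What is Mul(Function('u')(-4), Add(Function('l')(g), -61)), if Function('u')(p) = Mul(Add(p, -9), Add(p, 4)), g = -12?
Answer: 0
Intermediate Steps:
Function('u')(p) = Mul(Add(-9, p), Add(4, p))
Function('l')(O) = Pow(O, Rational(1, 2))
Mul(Function('u')(-4), Add(Function('l')(g), -61)) = Mul(Add(-36, Pow(-4, 2), Mul(-5, -4)), Add(Pow(-12, Rational(1, 2)), -61)) = Mul(Add(-36, 16, 20), Add(Mul(2, I, Pow(3, Rational(1, 2))), -61)) = Mul(0, Add(-61, Mul(2, I, Pow(3, Rational(1, 2))))) = 0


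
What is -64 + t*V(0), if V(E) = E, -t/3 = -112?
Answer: -64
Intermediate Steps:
t = 336 (t = -3*(-112) = 336)
-64 + t*V(0) = -64 + 336*0 = -64 + 0 = -64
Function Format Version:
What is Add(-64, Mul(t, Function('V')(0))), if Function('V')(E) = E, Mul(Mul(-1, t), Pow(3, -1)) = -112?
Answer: -64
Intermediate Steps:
t = 336 (t = Mul(-3, -112) = 336)
Add(-64, Mul(t, Function('V')(0))) = Add(-64, Mul(336, 0)) = Add(-64, 0) = -64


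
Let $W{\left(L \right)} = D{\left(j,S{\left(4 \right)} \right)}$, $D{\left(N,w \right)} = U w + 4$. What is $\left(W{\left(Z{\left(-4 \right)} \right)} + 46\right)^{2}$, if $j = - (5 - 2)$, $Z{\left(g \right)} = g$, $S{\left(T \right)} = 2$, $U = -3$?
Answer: $1936$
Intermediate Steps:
$j = -3$ ($j = \left(-1\right) 3 = -3$)
$D{\left(N,w \right)} = 4 - 3 w$ ($D{\left(N,w \right)} = - 3 w + 4 = 4 - 3 w$)
$W{\left(L \right)} = -2$ ($W{\left(L \right)} = 4 - 6 = -2$)
$\left(W{\left(Z{\left(-4 \right)} \right)} + 46\right)^{2} = \left(-2 + 46\right)^{2} = 44^{2} = 1936$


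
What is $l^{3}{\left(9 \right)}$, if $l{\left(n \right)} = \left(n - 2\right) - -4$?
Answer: $1331$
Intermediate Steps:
$l{\left(n \right)} = 2 + n$ ($l{\left(n \right)} = \left(-2 + n\right) + 4 = 2 + n$)
$l^{3}{\left(9 \right)} = \left(2 + 9\right)^{3} = 11^{3} = 1331$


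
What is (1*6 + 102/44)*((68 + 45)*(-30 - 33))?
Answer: -1302777/22 ≈ -59217.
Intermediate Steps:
(1*6 + 102/44)*((68 + 45)*(-30 - 33)) = (6 + 102*(1/44))*(113*(-63)) = (6 + 51/22)*(-7119) = (183/22)*(-7119) = -1302777/22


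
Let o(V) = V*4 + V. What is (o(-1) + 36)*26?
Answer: 806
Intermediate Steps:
o(V) = 5*V (o(V) = 4*V + V = 5*V)
(o(-1) + 36)*26 = (5*(-1) + 36)*26 = (-5 + 36)*26 = 31*26 = 806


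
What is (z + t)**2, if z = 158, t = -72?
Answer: 7396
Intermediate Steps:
(z + t)**2 = (158 - 72)**2 = 86**2 = 7396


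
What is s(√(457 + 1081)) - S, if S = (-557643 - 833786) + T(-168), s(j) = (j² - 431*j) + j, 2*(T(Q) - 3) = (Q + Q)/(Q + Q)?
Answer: 2785927/2 - 430*√1538 ≈ 1.3761e+6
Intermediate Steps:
T(Q) = 7/2 (T(Q) = 3 + ((Q + Q)/(Q + Q))/2 = 3 + ((2*Q)/((2*Q)))/2 = 3 + ((2*Q)*(1/(2*Q)))/2 = 3 + (½)*1 = 3 + ½ = 7/2)
s(j) = j² - 430*j
S = -2782851/2 (S = (-557643 - 833786) + 7/2 = -1391429 + 7/2 = -2782851/2 ≈ -1.3914e+6)
s(√(457 + 1081)) - S = √(457 + 1081)*(-430 + √(457 + 1081)) - 1*(-2782851/2) = √1538*(-430 + √1538) + 2782851/2 = 2782851/2 + √1538*(-430 + √1538)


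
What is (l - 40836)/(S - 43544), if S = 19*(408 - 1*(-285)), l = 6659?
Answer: 34177/30377 ≈ 1.1251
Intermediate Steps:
S = 13167 (S = 19*(408 + 285) = 19*693 = 13167)
(l - 40836)/(S - 43544) = (6659 - 40836)/(13167 - 43544) = -34177/(-30377) = -34177*(-1/30377) = 34177/30377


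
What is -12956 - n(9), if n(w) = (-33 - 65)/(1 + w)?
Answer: -64731/5 ≈ -12946.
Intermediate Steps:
n(w) = -98/(1 + w)
-12956 - n(9) = -12956 - (-98)/(1 + 9) = -12956 - (-98)/10 = -12956 - 1*(-49/5) = -12956 + 49/5 = -64731/5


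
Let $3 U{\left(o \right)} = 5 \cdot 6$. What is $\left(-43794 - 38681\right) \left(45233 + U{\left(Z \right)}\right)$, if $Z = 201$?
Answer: $-3731416425$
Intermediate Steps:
$U{\left(o \right)} = 10$ ($U{\left(o \right)} = \frac{5 \cdot 6}{3} = \frac{1}{3} \cdot 30 = 10$)
$\left(-43794 - 38681\right) \left(45233 + U{\left(Z \right)}\right) = \left(-43794 - 38681\right) \left(45233 + 10\right) = \left(-82475\right) 45243 = -3731416425$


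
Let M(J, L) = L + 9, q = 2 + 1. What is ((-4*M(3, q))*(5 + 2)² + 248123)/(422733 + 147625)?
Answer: 245771/570358 ≈ 0.43091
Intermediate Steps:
q = 3
M(J, L) = 9 + L
((-4*M(3, q))*(5 + 2)² + 248123)/(422733 + 147625) = ((-4*(9 + 3))*(5 + 2)² + 248123)/(422733 + 147625) = (-4*12*7² + 248123)/570358 = (-48*49 + 248123)*(1/570358) = (-2352 + 248123)*(1/570358) = 245771*(1/570358) = 245771/570358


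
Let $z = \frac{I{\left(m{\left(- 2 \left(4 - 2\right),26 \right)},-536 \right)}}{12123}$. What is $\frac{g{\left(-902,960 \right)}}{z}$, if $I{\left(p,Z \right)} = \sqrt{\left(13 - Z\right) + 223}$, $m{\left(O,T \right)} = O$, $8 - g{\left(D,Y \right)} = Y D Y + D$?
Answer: $\frac{5038828632765 \sqrt{193}}{193} \approx 3.627 \cdot 10^{11}$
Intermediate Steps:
$g{\left(D,Y \right)} = 8 - D - D Y^{2}$ ($g{\left(D,Y \right)} = 8 - \left(Y D Y + D\right) = 8 - \left(D Y Y + D\right) = 8 - \left(D Y^{2} + D\right) = 8 - \left(D + D Y^{2}\right) = 8 - D - D Y^{2}$)
$I{\left(p,Z \right)} = \sqrt{236 - Z}$
$z = \frac{2 \sqrt{193}}{12123}$ ($z = \frac{\sqrt{236 - -536}}{12123} = \sqrt{236 + 536} \cdot \frac{1}{12123} = \sqrt{772} \cdot \frac{1}{12123} = 2 \sqrt{193} \cdot \frac{1}{12123} = \frac{2 \sqrt{193}}{12123} \approx 0.0022919$)
$\frac{g{\left(-902,960 \right)}}{z} = \frac{8 - -902 - - 902 \cdot 960^{2}}{\frac{2}{12123} \sqrt{193}} = \left(8 + 902 - \left(-902\right) 921600\right) \frac{12123 \sqrt{193}}{386} = \left(8 + 902 + 831283200\right) \frac{12123 \sqrt{193}}{386} = 831284110 \frac{12123 \sqrt{193}}{386} = \frac{5038828632765 \sqrt{193}}{193}$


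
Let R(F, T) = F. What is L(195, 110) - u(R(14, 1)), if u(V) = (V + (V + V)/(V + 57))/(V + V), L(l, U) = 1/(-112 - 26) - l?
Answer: -957859/4899 ≈ -195.52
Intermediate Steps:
L(l, U) = -1/138 - l (L(l, U) = 1/(-138) - l = -1/138 - l)
u(V) = (V + 2*V/(57 + V))/(2*V) (u(V) = (V + (2*V)/(57 + V))/((2*V)) = (V + 2*V/(57 + V))*(1/(2*V)) = (V + 2*V/(57 + V))/(2*V))
L(195, 110) - u(R(14, 1)) = (-1/138 - 1*195) - (59 + 14)/(2*(57 + 14)) = (-1/138 - 195) - 73/(2*71) = -26911/138 - 73/(2*71) = -26911/138 - 1*73/142 = -26911/138 - 73/142 = -957859/4899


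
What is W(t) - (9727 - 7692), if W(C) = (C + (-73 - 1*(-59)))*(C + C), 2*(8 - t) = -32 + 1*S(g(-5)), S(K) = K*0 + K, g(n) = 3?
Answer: -3305/2 ≈ -1652.5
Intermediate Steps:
S(K) = K (S(K) = 0 + K = K)
t = 45/2 (t = 8 - (-32 + 1*3)/2 = 8 - (-32 + 3)/2 = 8 - 1/2*(-29) = 8 + 29/2 = 45/2 ≈ 22.500)
W(C) = 2*C*(-14 + C) (W(C) = (C + (-73 + 59))*(2*C) = (C - 14)*(2*C) = (-14 + C)*(2*C) = 2*C*(-14 + C))
W(t) - (9727 - 7692) = 2*(45/2)*(-14 + 45/2) - (9727 - 7692) = 2*(45/2)*(17/2) - 1*2035 = 765/2 - 2035 = -3305/2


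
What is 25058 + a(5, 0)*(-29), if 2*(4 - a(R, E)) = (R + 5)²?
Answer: 26392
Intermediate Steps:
a(R, E) = 4 - (5 + R)²/2 (a(R, E) = 4 - (R + 5)²/2 = 4 - (5 + R)²/2)
25058 + a(5, 0)*(-29) = 25058 + (4 - (5 + 5)²/2)*(-29) = 25058 + (4 - ½*10²)*(-29) = 25058 + (4 - ½*100)*(-29) = 25058 + (4 - 50)*(-29) = 25058 - 46*(-29) = 25058 + 1334 = 26392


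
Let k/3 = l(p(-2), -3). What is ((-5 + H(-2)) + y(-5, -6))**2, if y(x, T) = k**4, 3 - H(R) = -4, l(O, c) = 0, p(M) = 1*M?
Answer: 4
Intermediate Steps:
p(M) = M
k = 0 (k = 3*0 = 0)
H(R) = 7 (H(R) = 3 - 1*(-4) = 3 + 4 = 7)
y(x, T) = 0 (y(x, T) = 0**4 = 0)
((-5 + H(-2)) + y(-5, -6))**2 = ((-5 + 7) + 0)**2 = (2 + 0)**2 = 2**2 = 4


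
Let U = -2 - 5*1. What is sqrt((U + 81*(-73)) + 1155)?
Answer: I*sqrt(4765) ≈ 69.029*I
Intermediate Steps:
U = -7 (U = -2 - 5 = -7)
sqrt((U + 81*(-73)) + 1155) = sqrt((-7 + 81*(-73)) + 1155) = sqrt((-7 - 5913) + 1155) = sqrt(-5920 + 1155) = sqrt(-4765) = I*sqrt(4765)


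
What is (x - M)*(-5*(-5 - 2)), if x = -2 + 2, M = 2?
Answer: -70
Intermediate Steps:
x = 0
(x - M)*(-5*(-5 - 2)) = (0 - 1*2)*(-5*(-5 - 2)) = (0 - 2)*(-5*(-7)) = -2*35 = -70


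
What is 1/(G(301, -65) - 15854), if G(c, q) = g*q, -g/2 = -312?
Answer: -1/56414 ≈ -1.7726e-5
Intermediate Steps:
g = 624 (g = -2*(-312) = 624)
G(c, q) = 624*q
1/(G(301, -65) - 15854) = 1/(624*(-65) - 15854) = 1/(-40560 - 15854) = 1/(-56414) = -1/56414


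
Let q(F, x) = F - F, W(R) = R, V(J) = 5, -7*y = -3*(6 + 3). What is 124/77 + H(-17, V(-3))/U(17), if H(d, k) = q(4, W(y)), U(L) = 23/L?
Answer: 124/77 ≈ 1.6104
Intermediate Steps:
y = 27/7 (y = -(-3)*(6 + 3)/7 = -(-3)*9/7 = -⅐*(-27) = 27/7 ≈ 3.8571)
q(F, x) = 0
H(d, k) = 0
124/77 + H(-17, V(-3))/U(17) = 124/77 + 0/((23/17)) = 124*(1/77) + 0/((23*(1/17))) = 124/77 + 0/(23/17) = 124/77 + 0*(17/23) = 124/77 + 0 = 124/77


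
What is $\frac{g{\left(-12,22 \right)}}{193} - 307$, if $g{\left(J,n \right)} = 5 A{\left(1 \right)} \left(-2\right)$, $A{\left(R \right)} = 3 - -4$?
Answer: $- \frac{59321}{193} \approx -307.36$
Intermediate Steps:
$A{\left(R \right)} = 7$ ($A{\left(R \right)} = 3 + 4 = 7$)
$g{\left(J,n \right)} = -70$ ($g{\left(J,n \right)} = 5 \cdot 7 \left(-2\right) = 35 \left(-2\right) = -70$)
$\frac{g{\left(-12,22 \right)}}{193} - 307 = \frac{1}{193} \left(-70\right) - 307 = - \frac{70}{193} - 307 = - \frac{59321}{193}$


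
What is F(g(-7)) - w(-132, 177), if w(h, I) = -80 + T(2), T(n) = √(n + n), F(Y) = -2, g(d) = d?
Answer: 76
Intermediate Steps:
T(n) = √2*√n (T(n) = √(2*n) = √2*√n)
w(h, I) = -78 (w(h, I) = -80 + √2*√2 = -80 + 2 = -78)
F(g(-7)) - w(-132, 177) = -2 - 1*(-78) = -2 + 78 = 76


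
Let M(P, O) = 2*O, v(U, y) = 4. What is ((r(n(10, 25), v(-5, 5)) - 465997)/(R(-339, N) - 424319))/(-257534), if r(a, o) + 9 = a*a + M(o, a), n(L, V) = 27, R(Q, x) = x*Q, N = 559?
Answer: -465223/158079519880 ≈ -2.9430e-6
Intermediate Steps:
R(Q, x) = Q*x
r(a, o) = -9 + a² + 2*a (r(a, o) = -9 + (a*a + 2*a) = -9 + (a² + 2*a) = -9 + a² + 2*a)
((r(n(10, 25), v(-5, 5)) - 465997)/(R(-339, N) - 424319))/(-257534) = (((-9 + 27² + 2*27) - 465997)/(-339*559 - 424319))/(-257534) = (((-9 + 729 + 54) - 465997)/(-189501 - 424319))*(-1/257534) = ((774 - 465997)/(-613820))*(-1/257534) = -465223*(-1/613820)*(-1/257534) = (465223/613820)*(-1/257534) = -465223/158079519880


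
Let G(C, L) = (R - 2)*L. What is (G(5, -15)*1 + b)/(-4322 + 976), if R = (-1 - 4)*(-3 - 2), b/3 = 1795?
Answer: -360/239 ≈ -1.5063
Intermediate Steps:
b = 5385 (b = 3*1795 = 5385)
R = 25 (R = -5*(-5) = 25)
G(C, L) = 23*L (G(C, L) = (25 - 2)*L = 23*L)
(G(5, -15)*1 + b)/(-4322 + 976) = ((23*(-15))*1 + 5385)/(-4322 + 976) = (-345*1 + 5385)/(-3346) = (-345 + 5385)*(-1/3346) = 5040*(-1/3346) = -360/239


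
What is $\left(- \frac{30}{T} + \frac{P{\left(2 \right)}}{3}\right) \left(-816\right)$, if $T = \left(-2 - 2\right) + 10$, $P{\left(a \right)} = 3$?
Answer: $3264$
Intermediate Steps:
$T = 6$ ($T = -4 + 10 = 6$)
$\left(- \frac{30}{T} + \frac{P{\left(2 \right)}}{3}\right) \left(-816\right) = \left(- \frac{30}{6} + \frac{3}{3}\right) \left(-816\right) = \left(\left(-30\right) \frac{1}{6} + 3 \cdot \frac{1}{3}\right) \left(-816\right) = \left(-5 + 1\right) \left(-816\right) = \left(-4\right) \left(-816\right) = 3264$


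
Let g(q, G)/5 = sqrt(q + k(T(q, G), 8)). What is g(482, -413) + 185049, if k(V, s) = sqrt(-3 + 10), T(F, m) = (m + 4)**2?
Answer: 185049 + 5*sqrt(482 + sqrt(7)) ≈ 1.8516e+5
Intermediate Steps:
T(F, m) = (4 + m)**2
k(V, s) = sqrt(7)
g(q, G) = 5*sqrt(q + sqrt(7))
g(482, -413) + 185049 = 5*sqrt(482 + sqrt(7)) + 185049 = 185049 + 5*sqrt(482 + sqrt(7))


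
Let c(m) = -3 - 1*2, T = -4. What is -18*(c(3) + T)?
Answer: 162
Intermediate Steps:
c(m) = -5 (c(m) = -3 - 2 = -5)
-18*(c(3) + T) = -18*(-5 - 4) = -18*(-9) = 162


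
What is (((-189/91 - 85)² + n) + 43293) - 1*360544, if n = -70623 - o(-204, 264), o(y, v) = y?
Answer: -64234806/169 ≈ -3.8009e+5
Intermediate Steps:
n = -70419 (n = -70623 - 1*(-204) = -70623 + 204 = -70419)
(((-189/91 - 85)² + n) + 43293) - 1*360544 = (((-189/91 - 85)² - 70419) + 43293) - 1*360544 = (((-189*1/91 - 85)² - 70419) + 43293) - 360544 = (((-27/13 - 85)² - 70419) + 43293) - 360544 = (((-1132/13)² - 70419) + 43293) - 360544 = ((1281424/169 - 70419) + 43293) - 360544 = (-10619387/169 + 43293) - 360544 = -3302870/169 - 360544 = -64234806/169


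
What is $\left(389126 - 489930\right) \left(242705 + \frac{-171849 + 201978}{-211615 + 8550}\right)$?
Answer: $- \frac{4968111097599584}{203065} \approx -2.4466 \cdot 10^{10}$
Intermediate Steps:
$\left(389126 - 489930\right) \left(242705 + \frac{-171849 + 201978}{-211615 + 8550}\right) = - 100804 \left(242705 + \frac{30129}{-203065}\right) = - 100804 \left(242705 + 30129 \left(- \frac{1}{203065}\right)\right) = - 100804 \left(242705 - \frac{30129}{203065}\right) = \left(-100804\right) \frac{49284860696}{203065} = - \frac{4968111097599584}{203065}$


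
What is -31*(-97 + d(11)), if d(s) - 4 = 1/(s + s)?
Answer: 63395/22 ≈ 2881.6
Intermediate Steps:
d(s) = 4 + 1/(2*s) (d(s) = 4 + 1/(s + s) = 4 + 1/(2*s))
-31*(-97 + d(11)) = -31*(-97 + (4 + (½)/11)) = -31*(-97 + (4 + (½)*(1/11))) = -31*(-97 + (4 + 1/22)) = -31*(-97 + 89/22) = -31*(-2045/22) = 63395/22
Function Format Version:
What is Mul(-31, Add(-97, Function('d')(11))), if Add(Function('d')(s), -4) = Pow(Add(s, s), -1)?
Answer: Rational(63395, 22) ≈ 2881.6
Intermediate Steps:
Function('d')(s) = Add(4, Mul(Rational(1, 2), Pow(s, -1))) (Function('d')(s) = Add(4, Pow(Add(s, s), -1)) = Add(4, Pow(Mul(2, s), -1)) = Add(4, Mul(Rational(1, 2), Pow(s, -1))))
Mul(-31, Add(-97, Function('d')(11))) = Mul(-31, Add(-97, Add(4, Mul(Rational(1, 2), Pow(11, -1))))) = Mul(-31, Add(-97, Add(4, Mul(Rational(1, 2), Rational(1, 11))))) = Mul(-31, Add(-97, Add(4, Rational(1, 22)))) = Mul(-31, Add(-97, Rational(89, 22))) = Mul(-31, Rational(-2045, 22)) = Rational(63395, 22)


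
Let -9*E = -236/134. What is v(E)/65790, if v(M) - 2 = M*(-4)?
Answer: 367/19835685 ≈ 1.8502e-5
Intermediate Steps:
E = 118/603 (E = -(-236)/(9*134) = -⅑*(-118/67) = 118/603 ≈ 0.19569)
v(M) = 2 - 4*M (v(M) = 2 + M*(-4) = 2 - 4*M)
v(E)/65790 = (2 - 4*118/603)/65790 = (2 - 472/603)*(1/65790) = (734/603)*(1/65790) = 367/19835685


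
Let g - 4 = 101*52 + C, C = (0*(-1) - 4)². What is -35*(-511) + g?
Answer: 23157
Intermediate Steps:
C = 16 (C = (0 - 4)² = (-4)² = 16)
g = 5272 (g = 4 + (101*52 + 16) = 4 + (5252 + 16) = 4 + 5268 = 5272)
-35*(-511) + g = -35*(-511) + 5272 = 17885 + 5272 = 23157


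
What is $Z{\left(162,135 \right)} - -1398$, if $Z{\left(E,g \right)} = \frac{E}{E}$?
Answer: $1399$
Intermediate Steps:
$Z{\left(E,g \right)} = 1$
$Z{\left(162,135 \right)} - -1398 = 1 - -1398 = 1 + 1398 = 1399$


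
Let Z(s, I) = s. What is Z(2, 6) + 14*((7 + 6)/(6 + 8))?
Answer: 15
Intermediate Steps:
Z(2, 6) + 14*((7 + 6)/(6 + 8)) = 2 + 14*((7 + 6)/(6 + 8)) = 2 + 14*(13/14) = 2 + 13 = 15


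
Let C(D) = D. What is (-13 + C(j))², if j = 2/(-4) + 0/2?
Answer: 729/4 ≈ 182.25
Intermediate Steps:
j = -½ (j = 2*(-¼) + 0*(½) = -½ + 0 = -½ ≈ -0.50000)
(-13 + C(j))² = (-13 - ½)² = (-27/2)² = 729/4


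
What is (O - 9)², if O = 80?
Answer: 5041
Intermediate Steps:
(O - 9)² = (80 - 9)² = 71² = 5041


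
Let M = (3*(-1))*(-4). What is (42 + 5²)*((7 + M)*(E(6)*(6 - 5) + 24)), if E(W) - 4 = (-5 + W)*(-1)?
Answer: 34371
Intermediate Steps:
E(W) = 9 - W (E(W) = 4 + (-5 + W)*(-1) = 4 + (5 - W) = 9 - W)
M = 12 (M = -3*(-4) = 12)
(42 + 5²)*((7 + M)*(E(6)*(6 - 5) + 24)) = (42 + 5²)*((7 + 12)*((9 - 1*6)*(6 - 5) + 24)) = (42 + 25)*(19*((9 - 6)*1 + 24)) = 67*(19*(3*1 + 24)) = 67*(19*(3 + 24)) = 67*(19*27) = 67*513 = 34371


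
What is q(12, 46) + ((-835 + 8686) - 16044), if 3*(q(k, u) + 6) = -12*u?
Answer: -8383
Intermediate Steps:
q(k, u) = -6 - 4*u (q(k, u) = -6 + (-12*u)/3 = -6 - 4*u)
q(12, 46) + ((-835 + 8686) - 16044) = (-6 - 4*46) + ((-835 + 8686) - 16044) = (-6 - 184) + (7851 - 16044) = -190 - 8193 = -8383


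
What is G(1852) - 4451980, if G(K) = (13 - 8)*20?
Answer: -4451880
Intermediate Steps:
G(K) = 100 (G(K) = 5*20 = 100)
G(1852) - 4451980 = 100 - 4451980 = -4451880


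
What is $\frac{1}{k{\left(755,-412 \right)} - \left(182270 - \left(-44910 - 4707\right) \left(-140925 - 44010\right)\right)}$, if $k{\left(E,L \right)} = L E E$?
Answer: $\frac{1}{8940887325} \approx 1.1185 \cdot 10^{-10}$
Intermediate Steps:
$k{\left(E,L \right)} = L E^{2}$ ($k{\left(E,L \right)} = E L E = L E^{2}$)
$\frac{1}{k{\left(755,-412 \right)} - \left(182270 - \left(-44910 - 4707\right) \left(-140925 - 44010\right)\right)} = \frac{1}{- 412 \cdot 755^{2} - \left(182270 - \left(-44910 - 4707\right) \left(-140925 - 44010\right)\right)} = \frac{1}{\left(-412\right) 570025 - -9175737625} = \frac{1}{-234850300 + \left(\left(9175919895 - 67618\right) - 114652\right)} = \frac{1}{-234850300 + \left(9175852277 - 114652\right)} = \frac{1}{-234850300 + 9175737625} = \frac{1}{8940887325}$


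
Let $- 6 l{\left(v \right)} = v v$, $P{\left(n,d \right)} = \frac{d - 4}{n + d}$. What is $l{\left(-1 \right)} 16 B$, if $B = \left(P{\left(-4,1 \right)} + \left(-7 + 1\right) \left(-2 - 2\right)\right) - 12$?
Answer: $- \frac{104}{3} \approx -34.667$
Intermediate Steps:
$P{\left(n,d \right)} = \frac{-4 + d}{d + n}$
$l{\left(v \right)} = - \frac{v^{2}}{6}$ ($l{\left(v \right)} = - \frac{v v}{6} = - \frac{v^{2}}{6}$)
$B = 13$ ($B = \left(\frac{-4 + 1}{1 - 4} + \left(-7 + 1\right) \left(-2 - 2\right)\right) - 12 = \left(\frac{1}{-3} \left(-3\right) - -24\right) - 12 = \left(\left(- \frac{1}{3}\right) \left(-3\right) + 24\right) - 12 = \left(1 + 24\right) - 12 = 25 - 12 = 13$)
$l{\left(-1 \right)} 16 B = - \frac{\left(-1\right)^{2}}{6} \cdot 16 \cdot 13 = \left(- \frac{1}{6}\right) 1 \cdot 16 \cdot 13 = \left(- \frac{1}{6}\right) 16 \cdot 13 = \left(- \frac{8}{3}\right) 13 = - \frac{104}{3}$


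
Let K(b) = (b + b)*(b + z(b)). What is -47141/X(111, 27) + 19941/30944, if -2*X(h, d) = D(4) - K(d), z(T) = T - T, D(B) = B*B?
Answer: -1444353643/22310624 ≈ -64.738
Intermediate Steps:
D(B) = B**2
z(T) = 0
K(b) = 2*b**2 (K(b) = (b + b)*(b + 0) = (2*b)*b = 2*b**2)
X(h, d) = -8 + d**2 (X(h, d) = -(4**2 - 2*d**2)/2 = -(16 - 2*d**2)/2 = -8 + d**2)
-47141/X(111, 27) + 19941/30944 = -47141/(-8 + 27**2) + 19941/30944 = -47141/(-8 + 729) + 19941*(1/30944) = -47141/721 + 19941/30944 = -1444353643/22310624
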